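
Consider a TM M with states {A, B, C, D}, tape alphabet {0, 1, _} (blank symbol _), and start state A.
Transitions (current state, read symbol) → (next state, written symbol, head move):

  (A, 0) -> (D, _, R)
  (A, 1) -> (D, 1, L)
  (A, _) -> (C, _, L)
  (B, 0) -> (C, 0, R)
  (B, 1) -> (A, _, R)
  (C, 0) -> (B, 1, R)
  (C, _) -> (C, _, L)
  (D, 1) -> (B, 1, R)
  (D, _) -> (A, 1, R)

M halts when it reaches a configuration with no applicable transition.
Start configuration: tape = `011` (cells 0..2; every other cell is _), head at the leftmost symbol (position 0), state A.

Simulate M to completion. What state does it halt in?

C

A | [0]11_   read 0 → write _, move R, go to D
D | _[1]1_   read 1 → write 1, move R, go to B
B | _1[1]_   read 1 → write _, move R, go to A
A | _1_[_]   read _ → write _, move L, go to C
C | _1[_]_   read _ → write _, move L, go to C
C | _[1]__
No transition is defined for (C, 1); M halts in state C.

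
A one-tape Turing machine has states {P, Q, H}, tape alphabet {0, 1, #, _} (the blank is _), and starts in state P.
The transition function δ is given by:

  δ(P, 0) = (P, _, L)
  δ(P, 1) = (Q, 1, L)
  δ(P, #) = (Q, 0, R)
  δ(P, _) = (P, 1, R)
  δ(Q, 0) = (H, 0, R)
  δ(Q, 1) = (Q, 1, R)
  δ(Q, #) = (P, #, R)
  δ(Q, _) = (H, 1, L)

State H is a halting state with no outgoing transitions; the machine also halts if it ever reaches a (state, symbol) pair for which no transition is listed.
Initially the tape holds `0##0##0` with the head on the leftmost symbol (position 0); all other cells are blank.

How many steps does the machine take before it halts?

8

state=P head=0 tape=_[0]##0##0   (P,0)→(P,_,L)
state=P head=-1 tape=[_]_##0##0   (P,_)→(P,1,R)
state=P head=0 tape=1[_]##0##0   (P,_)→(P,1,R)
state=P head=1 tape=11[#]#0##0   (P,#)→(Q,0,R)
state=Q head=2 tape=110[#]0##0   (Q,#)→(P,#,R)
state=P head=3 tape=110#[0]##0   (P,0)→(P,_,L)
state=P head=2 tape=110[#]_##0   (P,#)→(Q,0,R)
state=Q head=3 tape=1100[_]##0   (Q,_)→(H,1,L)
state=H head=2 tape=110[0]1##0
M halts after 8 transitions.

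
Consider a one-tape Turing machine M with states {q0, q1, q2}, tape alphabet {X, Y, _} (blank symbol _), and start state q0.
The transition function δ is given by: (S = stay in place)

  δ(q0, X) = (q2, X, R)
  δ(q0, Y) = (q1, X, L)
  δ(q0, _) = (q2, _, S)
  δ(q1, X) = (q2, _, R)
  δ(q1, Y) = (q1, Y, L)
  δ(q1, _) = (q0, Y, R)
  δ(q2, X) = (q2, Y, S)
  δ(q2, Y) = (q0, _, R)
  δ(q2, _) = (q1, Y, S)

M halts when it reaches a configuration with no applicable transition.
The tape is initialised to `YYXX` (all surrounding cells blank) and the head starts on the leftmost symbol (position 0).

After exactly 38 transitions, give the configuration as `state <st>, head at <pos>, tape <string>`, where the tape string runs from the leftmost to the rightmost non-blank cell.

q0 | _[Y]YXX___   read Y → write X, move L, go to q1
q1 | [_]XYXX___   read _ → write Y, move R, go to q0
q0 | Y[X]YXX___   read X → write X, move R, go to q2
q2 | YX[Y]XX___   read Y → write _, move R, go to q0
q0 | YX_[X]X___   read X → write X, move R, go to q2
q2 | YX_X[X]___   read X → write Y, move S, go to q2
q2 | YX_X[Y]___   read Y → write _, move R, go to q0
q0 | YX_X_[_]__   read _ → write _, move S, go to q2
q2 | YX_X_[_]__   read _ → write Y, move S, go to q1
q1 | YX_X_[Y]__   read Y → write Y, move L, go to q1
q1 | YX_X[_]Y__   read _ → write Y, move R, go to q0
q0 | YX_XY[Y]__   read Y → write X, move L, go to q1
q1 | YX_X[Y]X__   read Y → write Y, move L, go to q1
q1 | YX_[X]YX__   read X → write _, move R, go to q2
q2 | YX__[Y]X__   read Y → write _, move R, go to q0
q0 | YX___[X]__   read X → write X, move R, go to q2
q2 | YX___X[_]_   read _ → write Y, move S, go to q1
q1 | YX___X[Y]_   read Y → write Y, move L, go to q1
q1 | YX___[X]Y_   read X → write _, move R, go to q2
q2 | YX____[Y]_   read Y → write _, move R, go to q0
q0 | YX_____[_]   read _ → write _, move S, go to q2
q2 | YX_____[_]   read _ → write Y, move S, go to q1
q1 | YX_____[Y]   read Y → write Y, move L, go to q1
q1 | YX____[_]Y   read _ → write Y, move R, go to q0
q0 | YX____Y[Y]   read Y → write X, move L, go to q1
q1 | YX____[Y]X   read Y → write Y, move L, go to q1
q1 | YX___[_]YX   read _ → write Y, move R, go to q0
q0 | YX___Y[Y]X   read Y → write X, move L, go to q1
q1 | YX___[Y]XX   read Y → write Y, move L, go to q1
q1 | YX__[_]YXX   read _ → write Y, move R, go to q0
q0 | YX__Y[Y]XX   read Y → write X, move L, go to q1
q1 | YX__[Y]XXX   read Y → write Y, move L, go to q1
q1 | YX_[_]YXXX   read _ → write Y, move R, go to q0
q0 | YX_Y[Y]XXX   read Y → write X, move L, go to q1
q1 | YX_[Y]XXXX   read Y → write Y, move L, go to q1
q1 | YX[_]YXXXX   read _ → write Y, move R, go to q0
q0 | YXY[Y]XXXX   read Y → write X, move L, go to q1
q1 | YX[Y]XXXXX   read Y → write Y, move L, go to q1
q1 | Y[X]YXXXXX
After 38 steps: state q1, head at 0, tape YXYXXXXX.

state q1, head at 0, tape YXYXXXXX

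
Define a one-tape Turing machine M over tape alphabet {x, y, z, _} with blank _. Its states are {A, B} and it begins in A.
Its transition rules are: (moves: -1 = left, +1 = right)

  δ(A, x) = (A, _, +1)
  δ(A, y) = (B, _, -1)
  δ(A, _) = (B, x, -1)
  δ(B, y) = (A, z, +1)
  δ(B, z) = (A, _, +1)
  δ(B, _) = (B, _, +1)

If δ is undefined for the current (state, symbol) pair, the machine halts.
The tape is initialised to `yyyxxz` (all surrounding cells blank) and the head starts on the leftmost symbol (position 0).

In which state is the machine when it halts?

B

state=A head=0 tape=_[y]yyxxz   (A,y)→(B,_,-1)
state=B head=-1 tape=[_]_yyxxz   (B,_)→(B,_,+1)
state=B head=0 tape=_[_]yyxxz   (B,_)→(B,_,+1)
state=B head=1 tape=__[y]yxxz   (B,y)→(A,z,+1)
state=A head=2 tape=__z[y]xxz   (A,y)→(B,_,-1)
state=B head=1 tape=__[z]_xxz   (B,z)→(A,_,+1)
state=A head=2 tape=___[_]xxz   (A,_)→(B,x,-1)
state=B head=1 tape=__[_]xxxz   (B,_)→(B,_,+1)
state=B head=2 tape=___[x]xxz
No transition is defined for (B, x); M halts in state B.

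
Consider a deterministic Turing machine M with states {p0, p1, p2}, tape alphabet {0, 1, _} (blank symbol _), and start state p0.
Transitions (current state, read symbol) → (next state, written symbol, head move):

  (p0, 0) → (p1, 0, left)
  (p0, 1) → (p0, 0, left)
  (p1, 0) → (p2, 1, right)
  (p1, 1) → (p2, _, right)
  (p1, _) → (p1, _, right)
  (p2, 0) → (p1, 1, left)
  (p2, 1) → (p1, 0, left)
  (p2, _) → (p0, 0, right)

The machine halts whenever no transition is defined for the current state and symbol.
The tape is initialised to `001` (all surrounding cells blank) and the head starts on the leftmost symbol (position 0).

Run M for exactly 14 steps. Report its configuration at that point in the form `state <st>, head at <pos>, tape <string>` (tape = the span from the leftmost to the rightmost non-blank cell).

state p0, head at 4, tape 0

state=p0 head=0 tape=_[0]01__   (p0,0)→(p1,0,left)
state=p1 head=-1 tape=[_]001__   (p1,_)→(p1,_,right)
state=p1 head=0 tape=_[0]01__   (p1,0)→(p2,1,right)
state=p2 head=1 tape=_1[0]1__   (p2,0)→(p1,1,left)
state=p1 head=0 tape=_[1]11__   (p1,1)→(p2,_,right)
state=p2 head=1 tape=__[1]1__   (p2,1)→(p1,0,left)
state=p1 head=0 tape=_[_]01__   (p1,_)→(p1,_,right)
state=p1 head=1 tape=__[0]1__   (p1,0)→(p2,1,right)
state=p2 head=2 tape=__1[1]__   (p2,1)→(p1,0,left)
state=p1 head=1 tape=__[1]0__   (p1,1)→(p2,_,right)
state=p2 head=2 tape=___[0]__   (p2,0)→(p1,1,left)
state=p1 head=1 tape=__[_]1__   (p1,_)→(p1,_,right)
state=p1 head=2 tape=___[1]__   (p1,1)→(p2,_,right)
state=p2 head=3 tape=____[_]_   (p2,_)→(p0,0,right)
state=p0 head=4 tape=____0[_]
After 14 steps: state p0, head at 4, tape 0.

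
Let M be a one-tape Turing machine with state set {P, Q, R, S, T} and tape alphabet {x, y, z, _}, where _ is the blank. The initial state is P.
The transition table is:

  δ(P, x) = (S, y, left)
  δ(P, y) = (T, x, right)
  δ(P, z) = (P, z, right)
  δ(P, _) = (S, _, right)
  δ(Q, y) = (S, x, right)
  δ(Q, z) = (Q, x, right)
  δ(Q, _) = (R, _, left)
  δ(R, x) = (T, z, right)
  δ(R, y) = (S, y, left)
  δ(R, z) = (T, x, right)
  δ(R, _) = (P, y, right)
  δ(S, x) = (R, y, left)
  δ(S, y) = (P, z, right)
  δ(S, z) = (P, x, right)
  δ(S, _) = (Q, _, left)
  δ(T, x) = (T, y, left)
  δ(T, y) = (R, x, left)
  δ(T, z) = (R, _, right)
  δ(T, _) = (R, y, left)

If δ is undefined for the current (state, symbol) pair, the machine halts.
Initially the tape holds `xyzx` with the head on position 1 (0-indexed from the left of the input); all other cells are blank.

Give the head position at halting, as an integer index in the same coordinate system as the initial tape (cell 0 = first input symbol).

0

state=P head=1 tape=x[y]zx_   (P,y)→(T,x,right)
state=T head=2 tape=xx[z]x_   (T,z)→(R,_,right)
state=R head=3 tape=xx_[x]_   (R,x)→(T,z,right)
state=T head=4 tape=xx_z[_]   (T,_)→(R,y,left)
state=R head=3 tape=xx_[z]y   (R,z)→(T,x,right)
state=T head=4 tape=xx_x[y]   (T,y)→(R,x,left)
state=R head=3 tape=xx_[x]x   (R,x)→(T,z,right)
state=T head=4 tape=xx_z[x]   (T,x)→(T,y,left)
state=T head=3 tape=xx_[z]y   (T,z)→(R,_,right)
state=R head=4 tape=xx__[y]   (R,y)→(S,y,left)
state=S head=3 tape=xx_[_]y   (S,_)→(Q,_,left)
state=Q head=2 tape=xx[_]_y   (Q,_)→(R,_,left)
state=R head=1 tape=x[x]__y   (R,x)→(T,z,right)
state=T head=2 tape=xz[_]_y   (T,_)→(R,y,left)
state=R head=1 tape=x[z]y_y   (R,z)→(T,x,right)
state=T head=2 tape=xx[y]_y   (T,y)→(R,x,left)
state=R head=1 tape=x[x]x_y   (R,x)→(T,z,right)
state=T head=2 tape=xz[x]_y   (T,x)→(T,y,left)
state=T head=1 tape=x[z]y_y   (T,z)→(R,_,right)
state=R head=2 tape=x_[y]_y   (R,y)→(S,y,left)
state=S head=1 tape=x[_]y_y   (S,_)→(Q,_,left)
state=Q head=0 tape=[x]_y_y
At halt the head is at cell 0.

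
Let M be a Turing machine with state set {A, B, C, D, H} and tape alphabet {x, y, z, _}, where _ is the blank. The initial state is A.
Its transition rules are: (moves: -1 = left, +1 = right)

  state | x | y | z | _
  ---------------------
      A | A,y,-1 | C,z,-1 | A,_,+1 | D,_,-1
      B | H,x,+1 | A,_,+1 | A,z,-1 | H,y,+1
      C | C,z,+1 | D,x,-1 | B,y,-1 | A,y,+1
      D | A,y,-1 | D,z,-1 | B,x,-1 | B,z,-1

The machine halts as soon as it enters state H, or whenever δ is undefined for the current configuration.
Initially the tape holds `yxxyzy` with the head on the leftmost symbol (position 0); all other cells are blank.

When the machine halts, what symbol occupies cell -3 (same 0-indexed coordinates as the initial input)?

A | ___[y]xxyzy   read y → write z, move -1, go to C
C | __[_]zxxyzy   read _ → write y, move +1, go to A
A | __y[z]xxyzy   read z → write _, move +1, go to A
A | __y_[x]xyzy   read x → write y, move -1, go to A
A | __y[_]yxyzy   read _ → write _, move -1, go to D
D | __[y]_yxyzy   read y → write z, move -1, go to D
D | _[_]z_yxyzy   read _ → write z, move -1, go to B
B | [_]zz_yxyzy   read _ → write y, move +1, go to H
H | y[z]z_yxyzy
Cell -3 holds y when M halts.

y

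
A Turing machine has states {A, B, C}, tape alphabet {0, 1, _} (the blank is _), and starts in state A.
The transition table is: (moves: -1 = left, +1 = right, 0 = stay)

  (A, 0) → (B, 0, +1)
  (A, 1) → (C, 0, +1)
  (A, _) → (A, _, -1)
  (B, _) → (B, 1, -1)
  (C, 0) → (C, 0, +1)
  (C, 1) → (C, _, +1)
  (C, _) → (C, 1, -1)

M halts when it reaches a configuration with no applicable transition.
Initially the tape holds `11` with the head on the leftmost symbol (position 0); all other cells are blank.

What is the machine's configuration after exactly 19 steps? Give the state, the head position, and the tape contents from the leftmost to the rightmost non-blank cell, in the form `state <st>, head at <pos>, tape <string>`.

A | [1]1___   read 1 → write 0, move +1, go to C
C | 0[1]___   read 1 → write _, move +1, go to C
C | 0_[_]__   read _ → write 1, move -1, go to C
C | 0[_]1__   read _ → write 1, move -1, go to C
C | [0]11__   read 0 → write 0, move +1, go to C
C | 0[1]1__   read 1 → write _, move +1, go to C
C | 0_[1]__   read 1 → write _, move +1, go to C
C | 0__[_]_   read _ → write 1, move -1, go to C
C | 0_[_]1_   read _ → write 1, move -1, go to C
C | 0[_]11_   read _ → write 1, move -1, go to C
C | [0]111_   read 0 → write 0, move +1, go to C
C | 0[1]11_   read 1 → write _, move +1, go to C
C | 0_[1]1_   read 1 → write _, move +1, go to C
C | 0__[1]_   read 1 → write _, move +1, go to C
C | 0___[_]   read _ → write 1, move -1, go to C
C | 0__[_]1   read _ → write 1, move -1, go to C
C | 0_[_]11   read _ → write 1, move -1, go to C
C | 0[_]111   read _ → write 1, move -1, go to C
C | [0]1111   read 0 → write 0, move +1, go to C
C | 0[1]111
After 19 steps: state C, head at 1, tape 01111.

state C, head at 1, tape 01111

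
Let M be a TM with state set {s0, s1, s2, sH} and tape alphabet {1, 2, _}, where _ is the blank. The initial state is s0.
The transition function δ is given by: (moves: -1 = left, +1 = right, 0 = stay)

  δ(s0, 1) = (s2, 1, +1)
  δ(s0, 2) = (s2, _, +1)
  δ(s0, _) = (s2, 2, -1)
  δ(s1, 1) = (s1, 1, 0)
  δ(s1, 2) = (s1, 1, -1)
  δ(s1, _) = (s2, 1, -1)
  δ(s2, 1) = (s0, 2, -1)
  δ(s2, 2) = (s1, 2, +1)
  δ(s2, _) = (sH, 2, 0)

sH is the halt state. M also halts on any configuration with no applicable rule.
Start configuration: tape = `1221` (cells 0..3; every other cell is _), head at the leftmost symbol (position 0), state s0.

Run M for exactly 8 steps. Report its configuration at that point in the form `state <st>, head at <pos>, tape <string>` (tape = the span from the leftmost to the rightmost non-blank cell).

state s1, head at 0, tape 1111

s0 | [1]221   read 1 → write 1, move +1, go to s2
s2 | 1[2]21   read 2 → write 2, move +1, go to s1
s1 | 12[2]1   read 2 → write 1, move -1, go to s1
s1 | 1[2]11   read 2 → write 1, move -1, go to s1
s1 | [1]111   read 1 → write 1, move 0, go to s1
s1 | [1]111   read 1 → write 1, move 0, go to s1
s1 | [1]111   read 1 → write 1, move 0, go to s1
s1 | [1]111   read 1 → write 1, move 0, go to s1
s1 | [1]111
After 8 steps: state s1, head at 0, tape 1111.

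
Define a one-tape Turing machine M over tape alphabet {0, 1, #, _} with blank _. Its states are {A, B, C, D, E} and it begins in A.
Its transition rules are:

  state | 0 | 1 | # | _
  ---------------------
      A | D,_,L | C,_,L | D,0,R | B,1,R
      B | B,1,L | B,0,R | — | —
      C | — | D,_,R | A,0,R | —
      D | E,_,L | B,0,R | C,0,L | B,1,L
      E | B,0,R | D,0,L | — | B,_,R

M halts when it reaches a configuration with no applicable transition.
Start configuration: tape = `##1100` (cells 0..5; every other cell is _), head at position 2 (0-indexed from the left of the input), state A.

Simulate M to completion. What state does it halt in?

A | ##[1]100   read 1 → write _, move L, go to C
C | #[#]_100   read # → write 0, move R, go to A
A | #0[_]100   read _ → write 1, move R, go to B
B | #01[1]00   read 1 → write 0, move R, go to B
B | #010[0]0   read 0 → write 1, move L, go to B
B | #01[0]10   read 0 → write 1, move L, go to B
B | #0[1]110   read 1 → write 0, move R, go to B
B | #00[1]10   read 1 → write 0, move R, go to B
B | #000[1]0   read 1 → write 0, move R, go to B
B | #0000[0]   read 0 → write 1, move L, go to B
B | #000[0]1   read 0 → write 1, move L, go to B
B | #00[0]11   read 0 → write 1, move L, go to B
B | #0[0]111   read 0 → write 1, move L, go to B
B | #[0]1111   read 0 → write 1, move L, go to B
B | [#]11111
No transition is defined for (B, #); M halts in state B.

B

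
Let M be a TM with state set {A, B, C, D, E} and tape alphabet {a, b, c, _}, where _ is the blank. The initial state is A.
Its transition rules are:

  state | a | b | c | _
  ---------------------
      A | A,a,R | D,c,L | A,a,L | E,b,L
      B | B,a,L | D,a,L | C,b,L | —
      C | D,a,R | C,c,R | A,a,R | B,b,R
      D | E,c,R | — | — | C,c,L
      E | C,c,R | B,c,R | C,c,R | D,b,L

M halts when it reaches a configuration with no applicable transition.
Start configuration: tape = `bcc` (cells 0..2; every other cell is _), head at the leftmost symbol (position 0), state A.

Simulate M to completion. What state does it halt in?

B

state=A head=0 tape=__[b]cc___   (A,b)→(D,c,L)
state=D head=-1 tape=_[_]ccc___   (D,_)→(C,c,L)
state=C head=-2 tape=[_]cccc___   (C,_)→(B,b,R)
state=B head=-1 tape=b[c]ccc___   (B,c)→(C,b,L)
state=C head=-2 tape=[b]bccc___   (C,b)→(C,c,R)
state=C head=-1 tape=c[b]ccc___   (C,b)→(C,c,R)
state=C head=0 tape=cc[c]cc___   (C,c)→(A,a,R)
state=A head=1 tape=cca[c]c___   (A,c)→(A,a,L)
state=A head=0 tape=cc[a]ac___   (A,a)→(A,a,R)
state=A head=1 tape=cca[a]c___   (A,a)→(A,a,R)
state=A head=2 tape=ccaa[c]___   (A,c)→(A,a,L)
state=A head=1 tape=cca[a]a___   (A,a)→(A,a,R)
state=A head=2 tape=ccaa[a]___   (A,a)→(A,a,R)
state=A head=3 tape=ccaaa[_]__   (A,_)→(E,b,L)
state=E head=2 tape=ccaa[a]b__   (E,a)→(C,c,R)
state=C head=3 tape=ccaac[b]__   (C,b)→(C,c,R)
state=C head=4 tape=ccaacc[_]_   (C,_)→(B,b,R)
state=B head=5 tape=ccaaccb[_]
No transition is defined for (B, _); M halts in state B.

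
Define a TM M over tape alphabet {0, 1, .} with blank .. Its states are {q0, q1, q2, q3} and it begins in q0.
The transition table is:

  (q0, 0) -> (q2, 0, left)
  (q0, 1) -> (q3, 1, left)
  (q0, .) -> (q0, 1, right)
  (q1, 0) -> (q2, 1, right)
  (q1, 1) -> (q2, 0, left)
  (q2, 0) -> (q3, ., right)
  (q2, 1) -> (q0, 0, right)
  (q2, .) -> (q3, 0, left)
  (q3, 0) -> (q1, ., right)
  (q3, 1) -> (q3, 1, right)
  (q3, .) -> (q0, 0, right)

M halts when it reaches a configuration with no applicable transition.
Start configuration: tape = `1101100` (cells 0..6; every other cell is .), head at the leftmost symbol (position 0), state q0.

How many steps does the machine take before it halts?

state=q0 head=0 tape=..[1]101100..   (q0,1)→(q3,1,left)
state=q3 head=-1 tape=.[.]1101100..   (q3,.)→(q0,0,right)
state=q0 head=0 tape=.0[1]101100..   (q0,1)→(q3,1,left)
state=q3 head=-1 tape=.[0]1101100..   (q3,0)→(q1,.,right)
state=q1 head=0 tape=..[1]101100..   (q1,1)→(q2,0,left)
state=q2 head=-1 tape=.[.]0101100..   (q2,.)→(q3,0,left)
state=q3 head=-2 tape=[.]00101100..   (q3,.)→(q0,0,right)
state=q0 head=-1 tape=0[0]0101100..   (q0,0)→(q2,0,left)
state=q2 head=-2 tape=[0]00101100..   (q2,0)→(q3,.,right)
state=q3 head=-1 tape=.[0]0101100..   (q3,0)→(q1,.,right)
state=q1 head=0 tape=..[0]101100..   (q1,0)→(q2,1,right)
state=q2 head=1 tape=..1[1]01100..   (q2,1)→(q0,0,right)
state=q0 head=2 tape=..10[0]1100..   (q0,0)→(q2,0,left)
state=q2 head=1 tape=..1[0]01100..   (q2,0)→(q3,.,right)
state=q3 head=2 tape=..1.[0]1100..   (q3,0)→(q1,.,right)
state=q1 head=3 tape=..1..[1]100..   (q1,1)→(q2,0,left)
state=q2 head=2 tape=..1.[.]0100..   (q2,.)→(q3,0,left)
state=q3 head=1 tape=..1[.]00100..   (q3,.)→(q0,0,right)
state=q0 head=2 tape=..10[0]0100..   (q0,0)→(q2,0,left)
state=q2 head=1 tape=..1[0]00100..   (q2,0)→(q3,.,right)
state=q3 head=2 tape=..1.[0]0100..   (q3,0)→(q1,.,right)
state=q1 head=3 tape=..1..[0]100..   (q1,0)→(q2,1,right)
state=q2 head=4 tape=..1..1[1]00..   (q2,1)→(q0,0,right)
state=q0 head=5 tape=..1..10[0]0..   (q0,0)→(q2,0,left)
state=q2 head=4 tape=..1..1[0]00..   (q2,0)→(q3,.,right)
state=q3 head=5 tape=..1..1.[0]0..   (q3,0)→(q1,.,right)
state=q1 head=6 tape=..1..1..[0]..   (q1,0)→(q2,1,right)
state=q2 head=7 tape=..1..1..1[.].   (q2,.)→(q3,0,left)
state=q3 head=6 tape=..1..1..[1]0.   (q3,1)→(q3,1,right)
state=q3 head=7 tape=..1..1..1[0].   (q3,0)→(q1,.,right)
state=q1 head=8 tape=..1..1..1.[.]
M halts after 30 transitions.

30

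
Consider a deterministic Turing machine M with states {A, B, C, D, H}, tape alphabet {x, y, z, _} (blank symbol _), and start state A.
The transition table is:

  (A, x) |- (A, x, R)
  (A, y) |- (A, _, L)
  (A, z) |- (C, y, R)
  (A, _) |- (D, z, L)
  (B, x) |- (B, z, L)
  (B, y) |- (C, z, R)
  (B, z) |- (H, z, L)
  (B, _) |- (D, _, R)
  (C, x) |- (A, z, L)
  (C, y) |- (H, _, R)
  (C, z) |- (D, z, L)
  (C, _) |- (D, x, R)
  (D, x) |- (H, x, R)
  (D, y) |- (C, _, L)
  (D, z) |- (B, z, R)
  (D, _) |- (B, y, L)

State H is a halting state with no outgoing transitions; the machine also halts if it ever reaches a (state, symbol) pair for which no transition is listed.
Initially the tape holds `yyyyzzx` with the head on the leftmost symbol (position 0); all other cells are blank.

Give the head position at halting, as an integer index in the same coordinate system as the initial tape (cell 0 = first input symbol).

-2

A | ____[y]yyyzzx   read y → write _, move L, go to A
A | ___[_]_yyyzzx   read _ → write z, move L, go to D
D | __[_]z_yyyzzx   read _ → write y, move L, go to B
B | _[_]yz_yyyzzx   read _ → write _, move R, go to D
D | __[y]z_yyyzzx   read y → write _, move L, go to C
C | _[_]_z_yyyzzx   read _ → write x, move R, go to D
D | _x[_]z_yyyzzx   read _ → write y, move L, go to B
B | _[x]yz_yyyzzx   read x → write z, move L, go to B
B | [_]zyz_yyyzzx   read _ → write _, move R, go to D
D | _[z]yz_yyyzzx   read z → write z, move R, go to B
B | _z[y]z_yyyzzx   read y → write z, move R, go to C
C | _zz[z]_yyyzzx   read z → write z, move L, go to D
D | _z[z]z_yyyzzx   read z → write z, move R, go to B
B | _zz[z]_yyyzzx   read z → write z, move L, go to H
H | _z[z]z_yyyzzx
At halt the head is at cell -2.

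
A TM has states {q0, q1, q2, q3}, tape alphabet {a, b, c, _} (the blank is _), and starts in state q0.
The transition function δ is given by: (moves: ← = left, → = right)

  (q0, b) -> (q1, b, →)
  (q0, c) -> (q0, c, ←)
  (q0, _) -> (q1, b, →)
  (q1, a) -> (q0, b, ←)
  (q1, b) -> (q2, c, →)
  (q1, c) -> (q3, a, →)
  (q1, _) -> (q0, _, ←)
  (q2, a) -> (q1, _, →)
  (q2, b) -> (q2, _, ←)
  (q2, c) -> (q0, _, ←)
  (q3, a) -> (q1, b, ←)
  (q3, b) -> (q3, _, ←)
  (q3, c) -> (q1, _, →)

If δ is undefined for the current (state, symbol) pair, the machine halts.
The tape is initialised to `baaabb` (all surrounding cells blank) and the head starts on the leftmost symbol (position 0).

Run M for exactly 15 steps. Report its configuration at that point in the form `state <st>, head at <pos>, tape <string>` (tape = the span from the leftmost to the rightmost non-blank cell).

state=q0 head=0 tape=[b]aaabb   (q0,b)→(q1,b,→)
state=q1 head=1 tape=b[a]aabb   (q1,a)→(q0,b,←)
state=q0 head=0 tape=[b]baabb   (q0,b)→(q1,b,→)
state=q1 head=1 tape=b[b]aabb   (q1,b)→(q2,c,→)
state=q2 head=2 tape=bc[a]abb   (q2,a)→(q1,_,→)
state=q1 head=3 tape=bc_[a]bb   (q1,a)→(q0,b,←)
state=q0 head=2 tape=bc[_]bbb   (q0,_)→(q1,b,→)
state=q1 head=3 tape=bcb[b]bb   (q1,b)→(q2,c,→)
state=q2 head=4 tape=bcbc[b]b   (q2,b)→(q2,_,←)
state=q2 head=3 tape=bcb[c]_b   (q2,c)→(q0,_,←)
state=q0 head=2 tape=bc[b]__b   (q0,b)→(q1,b,→)
state=q1 head=3 tape=bcb[_]_b   (q1,_)→(q0,_,←)
state=q0 head=2 tape=bc[b]__b   (q0,b)→(q1,b,→)
state=q1 head=3 tape=bcb[_]_b   (q1,_)→(q0,_,←)
state=q0 head=2 tape=bc[b]__b   (q0,b)→(q1,b,→)
state=q1 head=3 tape=bcb[_]_b
After 15 steps: state q1, head at 3, tape bcb__b.

state q1, head at 3, tape bcb__b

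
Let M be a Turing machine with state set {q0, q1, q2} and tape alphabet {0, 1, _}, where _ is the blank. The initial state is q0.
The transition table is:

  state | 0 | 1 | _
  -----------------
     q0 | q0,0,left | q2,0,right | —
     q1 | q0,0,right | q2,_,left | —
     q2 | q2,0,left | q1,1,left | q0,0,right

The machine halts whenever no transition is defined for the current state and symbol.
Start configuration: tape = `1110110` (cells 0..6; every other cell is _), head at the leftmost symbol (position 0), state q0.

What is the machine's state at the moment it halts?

q0 | __[1]110110   read 1 → write 0, move right, go to q2
q2 | __0[1]10110   read 1 → write 1, move left, go to q1
q1 | __[0]110110   read 0 → write 0, move right, go to q0
q0 | __0[1]10110   read 1 → write 0, move right, go to q2
q2 | __00[1]0110   read 1 → write 1, move left, go to q1
q1 | __0[0]10110   read 0 → write 0, move right, go to q0
q0 | __00[1]0110   read 1 → write 0, move right, go to q2
q2 | __000[0]110   read 0 → write 0, move left, go to q2
q2 | __00[0]0110   read 0 → write 0, move left, go to q2
q2 | __0[0]00110   read 0 → write 0, move left, go to q2
q2 | __[0]000110   read 0 → write 0, move left, go to q2
q2 | _[_]0000110   read _ → write 0, move right, go to q0
q0 | _0[0]000110   read 0 → write 0, move left, go to q0
q0 | _[0]0000110   read 0 → write 0, move left, go to q0
q0 | [_]00000110
No transition is defined for (q0, _); M halts in state q0.

q0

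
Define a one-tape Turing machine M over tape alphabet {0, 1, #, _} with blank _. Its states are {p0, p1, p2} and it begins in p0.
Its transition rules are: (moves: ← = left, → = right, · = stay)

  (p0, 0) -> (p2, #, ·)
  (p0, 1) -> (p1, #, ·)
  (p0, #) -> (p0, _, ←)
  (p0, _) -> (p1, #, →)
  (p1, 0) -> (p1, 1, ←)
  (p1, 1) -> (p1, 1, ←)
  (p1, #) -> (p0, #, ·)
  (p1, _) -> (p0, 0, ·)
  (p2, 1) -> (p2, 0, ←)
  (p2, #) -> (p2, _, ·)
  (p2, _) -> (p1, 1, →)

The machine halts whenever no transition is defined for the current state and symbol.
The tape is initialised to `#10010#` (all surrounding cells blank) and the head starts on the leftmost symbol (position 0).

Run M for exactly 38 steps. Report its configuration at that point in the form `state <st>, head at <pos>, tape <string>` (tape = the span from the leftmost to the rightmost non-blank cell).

state=p0 head=0 tape=_____[#]10010#   (p0,#)→(p0,_,←)
state=p0 head=-1 tape=____[_]_10010#   (p0,_)→(p1,#,→)
state=p1 head=0 tape=____#[_]10010#   (p1,_)→(p0,0,·)
state=p0 head=0 tape=____#[0]10010#   (p0,0)→(p2,#,·)
state=p2 head=0 tape=____#[#]10010#   (p2,#)→(p2,_,·)
state=p2 head=0 tape=____#[_]10010#   (p2,_)→(p1,1,→)
state=p1 head=1 tape=____#1[1]0010#   (p1,1)→(p1,1,←)
state=p1 head=0 tape=____#[1]10010#   (p1,1)→(p1,1,←)
state=p1 head=-1 tape=____[#]110010#   (p1,#)→(p0,#,·)
state=p0 head=-1 tape=____[#]110010#   (p0,#)→(p0,_,←)
state=p0 head=-2 tape=___[_]_110010#   (p0,_)→(p1,#,→)
state=p1 head=-1 tape=___#[_]110010#   (p1,_)→(p0,0,·)
state=p0 head=-1 tape=___#[0]110010#   (p0,0)→(p2,#,·)
state=p2 head=-1 tape=___#[#]110010#   (p2,#)→(p2,_,·)
state=p2 head=-1 tape=___#[_]110010#   (p2,_)→(p1,1,→)
state=p1 head=0 tape=___#1[1]10010#   (p1,1)→(p1,1,←)
state=p1 head=-1 tape=___#[1]110010#   (p1,1)→(p1,1,←)
state=p1 head=-2 tape=___[#]1110010#   (p1,#)→(p0,#,·)
state=p0 head=-2 tape=___[#]1110010#   (p0,#)→(p0,_,←)
state=p0 head=-3 tape=__[_]_1110010#   (p0,_)→(p1,#,→)
state=p1 head=-2 tape=__#[_]1110010#   (p1,_)→(p0,0,·)
state=p0 head=-2 tape=__#[0]1110010#   (p0,0)→(p2,#,·)
state=p2 head=-2 tape=__#[#]1110010#   (p2,#)→(p2,_,·)
state=p2 head=-2 tape=__#[_]1110010#   (p2,_)→(p1,1,→)
state=p1 head=-1 tape=__#1[1]110010#   (p1,1)→(p1,1,←)
state=p1 head=-2 tape=__#[1]1110010#   (p1,1)→(p1,1,←)
state=p1 head=-3 tape=__[#]11110010#   (p1,#)→(p0,#,·)
state=p0 head=-3 tape=__[#]11110010#   (p0,#)→(p0,_,←)
state=p0 head=-4 tape=_[_]_11110010#   (p0,_)→(p1,#,→)
state=p1 head=-3 tape=_#[_]11110010#   (p1,_)→(p0,0,·)
state=p0 head=-3 tape=_#[0]11110010#   (p0,0)→(p2,#,·)
state=p2 head=-3 tape=_#[#]11110010#   (p2,#)→(p2,_,·)
state=p2 head=-3 tape=_#[_]11110010#   (p2,_)→(p1,1,→)
state=p1 head=-2 tape=_#1[1]1110010#   (p1,1)→(p1,1,←)
state=p1 head=-3 tape=_#[1]11110010#   (p1,1)→(p1,1,←)
state=p1 head=-4 tape=_[#]111110010#   (p1,#)→(p0,#,·)
state=p0 head=-4 tape=_[#]111110010#   (p0,#)→(p0,_,←)
state=p0 head=-5 tape=[_]_111110010#   (p0,_)→(p1,#,→)
state=p1 head=-4 tape=#[_]111110010#
After 38 steps: state p1, head at -4, tape #_111110010#.

state p1, head at -4, tape #_111110010#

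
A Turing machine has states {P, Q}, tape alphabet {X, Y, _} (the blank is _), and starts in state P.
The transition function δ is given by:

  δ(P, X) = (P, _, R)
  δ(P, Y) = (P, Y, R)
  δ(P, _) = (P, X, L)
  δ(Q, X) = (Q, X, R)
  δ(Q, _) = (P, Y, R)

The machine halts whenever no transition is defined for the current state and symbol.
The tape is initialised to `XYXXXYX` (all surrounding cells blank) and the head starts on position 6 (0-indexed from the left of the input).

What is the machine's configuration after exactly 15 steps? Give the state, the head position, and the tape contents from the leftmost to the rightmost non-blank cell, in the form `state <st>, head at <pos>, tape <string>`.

state P, head at 7, tape XYXXXY__XX

state=P head=6 tape=XYXXXY[X]___   (P,X)→(P,_,R)
state=P head=7 tape=XYXXXY_[_]__   (P,_)→(P,X,L)
state=P head=6 tape=XYXXXY[_]X__   (P,_)→(P,X,L)
state=P head=5 tape=XYXXX[Y]XX__   (P,Y)→(P,Y,R)
state=P head=6 tape=XYXXXY[X]X__   (P,X)→(P,_,R)
state=P head=7 tape=XYXXXY_[X]__   (P,X)→(P,_,R)
state=P head=8 tape=XYXXXY__[_]_   (P,_)→(P,X,L)
state=P head=7 tape=XYXXXY_[_]X_   (P,_)→(P,X,L)
state=P head=6 tape=XYXXXY[_]XX_   (P,_)→(P,X,L)
state=P head=5 tape=XYXXX[Y]XXX_   (P,Y)→(P,Y,R)
state=P head=6 tape=XYXXXY[X]XX_   (P,X)→(P,_,R)
state=P head=7 tape=XYXXXY_[X]X_   (P,X)→(P,_,R)
state=P head=8 tape=XYXXXY__[X]_   (P,X)→(P,_,R)
state=P head=9 tape=XYXXXY___[_]   (P,_)→(P,X,L)
state=P head=8 tape=XYXXXY__[_]X   (P,_)→(P,X,L)
state=P head=7 tape=XYXXXY_[_]XX
After 15 steps: state P, head at 7, tape XYXXXY__XX.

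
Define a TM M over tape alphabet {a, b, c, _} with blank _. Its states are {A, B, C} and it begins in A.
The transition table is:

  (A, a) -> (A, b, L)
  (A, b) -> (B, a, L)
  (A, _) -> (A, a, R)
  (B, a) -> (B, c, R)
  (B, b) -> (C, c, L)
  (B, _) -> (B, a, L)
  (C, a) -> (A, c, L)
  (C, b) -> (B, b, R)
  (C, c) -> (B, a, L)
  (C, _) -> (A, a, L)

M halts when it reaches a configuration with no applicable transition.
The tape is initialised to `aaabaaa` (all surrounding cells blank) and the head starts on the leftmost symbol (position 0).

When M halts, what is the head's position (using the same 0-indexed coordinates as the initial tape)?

1

state=A head=0 tape=_[a]aabaaa   (A,a)→(A,b,L)
state=A head=-1 tape=[_]baabaaa   (A,_)→(A,a,R)
state=A head=0 tape=a[b]aabaaa   (A,b)→(B,a,L)
state=B head=-1 tape=[a]aaabaaa   (B,a)→(B,c,R)
state=B head=0 tape=c[a]aabaaa   (B,a)→(B,c,R)
state=B head=1 tape=cc[a]abaaa   (B,a)→(B,c,R)
state=B head=2 tape=ccc[a]baaa   (B,a)→(B,c,R)
state=B head=3 tape=cccc[b]aaa   (B,b)→(C,c,L)
state=C head=2 tape=ccc[c]caaa   (C,c)→(B,a,L)
state=B head=1 tape=cc[c]acaaa
At halt the head is at cell 1.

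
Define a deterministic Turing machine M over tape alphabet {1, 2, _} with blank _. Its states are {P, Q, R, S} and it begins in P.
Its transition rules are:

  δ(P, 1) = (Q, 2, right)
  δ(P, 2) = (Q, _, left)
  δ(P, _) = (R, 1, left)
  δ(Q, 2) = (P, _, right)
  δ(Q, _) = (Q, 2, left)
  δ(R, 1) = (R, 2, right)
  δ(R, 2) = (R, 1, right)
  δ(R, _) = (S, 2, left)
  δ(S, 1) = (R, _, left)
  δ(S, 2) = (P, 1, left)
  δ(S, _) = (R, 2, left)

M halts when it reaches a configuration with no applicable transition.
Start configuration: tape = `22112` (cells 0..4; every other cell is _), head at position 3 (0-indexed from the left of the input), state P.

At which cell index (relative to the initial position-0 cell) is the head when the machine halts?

state=P head=3 tape=221[1]2_   (P,1)→(Q,2,right)
state=Q head=4 tape=2212[2]_   (Q,2)→(P,_,right)
state=P head=5 tape=2212_[_]   (P,_)→(R,1,left)
state=R head=4 tape=2212[_]1   (R,_)→(S,2,left)
state=S head=3 tape=221[2]21   (S,2)→(P,1,left)
state=P head=2 tape=22[1]121   (P,1)→(Q,2,right)
state=Q head=3 tape=222[1]21
At halt the head is at cell 3.

3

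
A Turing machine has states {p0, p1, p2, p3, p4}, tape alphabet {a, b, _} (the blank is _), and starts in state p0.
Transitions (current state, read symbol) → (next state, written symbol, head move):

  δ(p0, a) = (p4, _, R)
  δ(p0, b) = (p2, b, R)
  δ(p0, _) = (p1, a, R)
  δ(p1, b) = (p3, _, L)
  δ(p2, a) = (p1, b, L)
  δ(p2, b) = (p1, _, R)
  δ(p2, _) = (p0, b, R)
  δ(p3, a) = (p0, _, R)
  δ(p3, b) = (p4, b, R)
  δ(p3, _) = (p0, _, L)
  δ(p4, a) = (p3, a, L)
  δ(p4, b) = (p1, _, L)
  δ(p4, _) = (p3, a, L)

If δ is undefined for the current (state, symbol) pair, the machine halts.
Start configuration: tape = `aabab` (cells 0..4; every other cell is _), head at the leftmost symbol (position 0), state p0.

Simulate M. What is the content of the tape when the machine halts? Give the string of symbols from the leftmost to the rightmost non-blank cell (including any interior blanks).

p0 | _[a]abab   read a → write _, move R, go to p4
p4 | __[a]bab   read a → write a, move L, go to p3
p3 | _[_]abab   read _ → write _, move L, go to p0
p0 | [_]_abab   read _ → write a, move R, go to p1
p1 | a[_]abab
The non-blank tape span at halt is a_abab.

a_abab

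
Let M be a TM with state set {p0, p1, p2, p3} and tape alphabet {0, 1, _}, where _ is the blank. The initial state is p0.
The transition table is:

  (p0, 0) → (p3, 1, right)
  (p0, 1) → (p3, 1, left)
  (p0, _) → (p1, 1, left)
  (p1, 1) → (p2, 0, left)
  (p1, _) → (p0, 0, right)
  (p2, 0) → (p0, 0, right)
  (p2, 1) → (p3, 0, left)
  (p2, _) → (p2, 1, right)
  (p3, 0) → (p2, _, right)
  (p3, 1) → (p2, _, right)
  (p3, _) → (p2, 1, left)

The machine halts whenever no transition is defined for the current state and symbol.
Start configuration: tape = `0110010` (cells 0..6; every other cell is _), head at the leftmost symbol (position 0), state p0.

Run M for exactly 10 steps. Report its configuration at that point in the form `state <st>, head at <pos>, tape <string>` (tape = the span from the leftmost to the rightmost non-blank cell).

state p0, head at 0, tape 00100010

state=p0 head=0 tape=__[0]110010   (p0,0)→(p3,1,right)
state=p3 head=1 tape=__1[1]10010   (p3,1)→(p2,_,right)
state=p2 head=2 tape=__1_[1]0010   (p2,1)→(p3,0,left)
state=p3 head=1 tape=__1[_]00010   (p3,_)→(p2,1,left)
state=p2 head=0 tape=__[1]100010   (p2,1)→(p3,0,left)
state=p3 head=-1 tape=_[_]0100010   (p3,_)→(p2,1,left)
state=p2 head=-2 tape=[_]10100010   (p2,_)→(p2,1,right)
state=p2 head=-1 tape=1[1]0100010   (p2,1)→(p3,0,left)
state=p3 head=-2 tape=[1]00100010   (p3,1)→(p2,_,right)
state=p2 head=-1 tape=_[0]0100010   (p2,0)→(p0,0,right)
state=p0 head=0 tape=_0[0]100010
After 10 steps: state p0, head at 0, tape 00100010.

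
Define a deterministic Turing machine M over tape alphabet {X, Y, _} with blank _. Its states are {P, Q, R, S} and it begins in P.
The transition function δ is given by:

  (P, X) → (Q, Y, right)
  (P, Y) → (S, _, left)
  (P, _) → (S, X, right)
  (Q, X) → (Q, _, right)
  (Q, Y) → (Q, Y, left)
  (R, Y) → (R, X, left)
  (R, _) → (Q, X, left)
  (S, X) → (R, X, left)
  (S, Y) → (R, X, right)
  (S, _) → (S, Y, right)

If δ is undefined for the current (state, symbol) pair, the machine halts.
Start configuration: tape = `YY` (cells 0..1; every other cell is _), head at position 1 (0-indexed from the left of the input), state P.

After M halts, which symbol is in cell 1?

_

state=P head=1 tape=Y[Y]_   (P,Y)→(S,_,left)
state=S head=0 tape=[Y]__   (S,Y)→(R,X,right)
state=R head=1 tape=X[_]_   (R,_)→(Q,X,left)
state=Q head=0 tape=[X]X_   (Q,X)→(Q,_,right)
state=Q head=1 tape=_[X]_   (Q,X)→(Q,_,right)
state=Q head=2 tape=__[_]
Cell 1 holds _ when M halts.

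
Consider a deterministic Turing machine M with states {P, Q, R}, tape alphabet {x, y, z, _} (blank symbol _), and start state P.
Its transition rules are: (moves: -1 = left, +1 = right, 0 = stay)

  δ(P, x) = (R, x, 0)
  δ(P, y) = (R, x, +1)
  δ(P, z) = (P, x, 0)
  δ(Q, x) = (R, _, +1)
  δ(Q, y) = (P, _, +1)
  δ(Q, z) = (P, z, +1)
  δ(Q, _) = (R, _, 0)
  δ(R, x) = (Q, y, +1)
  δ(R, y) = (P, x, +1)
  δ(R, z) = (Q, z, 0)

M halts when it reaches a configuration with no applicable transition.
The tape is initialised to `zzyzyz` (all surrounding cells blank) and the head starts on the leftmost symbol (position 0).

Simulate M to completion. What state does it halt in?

state=P head=0 tape=[z]zyzyz_   (P,z)→(P,x,0)
state=P head=0 tape=[x]zyzyz_   (P,x)→(R,x,0)
state=R head=0 tape=[x]zyzyz_   (R,x)→(Q,y,+1)
state=Q head=1 tape=y[z]yzyz_   (Q,z)→(P,z,+1)
state=P head=2 tape=yz[y]zyz_   (P,y)→(R,x,+1)
state=R head=3 tape=yzx[z]yz_   (R,z)→(Q,z,0)
state=Q head=3 tape=yzx[z]yz_   (Q,z)→(P,z,+1)
state=P head=4 tape=yzxz[y]z_   (P,y)→(R,x,+1)
state=R head=5 tape=yzxzx[z]_   (R,z)→(Q,z,0)
state=Q head=5 tape=yzxzx[z]_   (Q,z)→(P,z,+1)
state=P head=6 tape=yzxzxz[_]
No transition is defined for (P, _); M halts in state P.

P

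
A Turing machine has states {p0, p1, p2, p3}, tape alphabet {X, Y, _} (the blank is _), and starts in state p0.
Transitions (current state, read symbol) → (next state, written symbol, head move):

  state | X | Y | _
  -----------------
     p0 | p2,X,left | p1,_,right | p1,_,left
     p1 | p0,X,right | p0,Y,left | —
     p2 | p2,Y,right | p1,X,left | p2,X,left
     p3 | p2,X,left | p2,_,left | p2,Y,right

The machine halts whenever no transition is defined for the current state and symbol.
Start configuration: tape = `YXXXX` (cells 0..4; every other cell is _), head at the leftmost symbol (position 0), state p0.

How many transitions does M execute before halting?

state=p0 head=0 tape=_[Y]XXXX_   (p0,Y)→(p1,_,right)
state=p1 head=1 tape=__[X]XXX_   (p1,X)→(p0,X,right)
state=p0 head=2 tape=__X[X]XX_   (p0,X)→(p2,X,left)
state=p2 head=1 tape=__[X]XXX_   (p2,X)→(p2,Y,right)
state=p2 head=2 tape=__Y[X]XX_   (p2,X)→(p2,Y,right)
state=p2 head=3 tape=__YY[X]X_   (p2,X)→(p2,Y,right)
state=p2 head=4 tape=__YYY[X]_   (p2,X)→(p2,Y,right)
state=p2 head=5 tape=__YYYY[_]   (p2,_)→(p2,X,left)
state=p2 head=4 tape=__YYY[Y]X   (p2,Y)→(p1,X,left)
state=p1 head=3 tape=__YY[Y]XX   (p1,Y)→(p0,Y,left)
state=p0 head=2 tape=__Y[Y]YXX   (p0,Y)→(p1,_,right)
state=p1 head=3 tape=__Y_[Y]XX   (p1,Y)→(p0,Y,left)
state=p0 head=2 tape=__Y[_]YXX   (p0,_)→(p1,_,left)
state=p1 head=1 tape=__[Y]_YXX   (p1,Y)→(p0,Y,left)
state=p0 head=0 tape=_[_]Y_YXX   (p0,_)→(p1,_,left)
state=p1 head=-1 tape=[_]_Y_YXX
M halts after 15 transitions.

15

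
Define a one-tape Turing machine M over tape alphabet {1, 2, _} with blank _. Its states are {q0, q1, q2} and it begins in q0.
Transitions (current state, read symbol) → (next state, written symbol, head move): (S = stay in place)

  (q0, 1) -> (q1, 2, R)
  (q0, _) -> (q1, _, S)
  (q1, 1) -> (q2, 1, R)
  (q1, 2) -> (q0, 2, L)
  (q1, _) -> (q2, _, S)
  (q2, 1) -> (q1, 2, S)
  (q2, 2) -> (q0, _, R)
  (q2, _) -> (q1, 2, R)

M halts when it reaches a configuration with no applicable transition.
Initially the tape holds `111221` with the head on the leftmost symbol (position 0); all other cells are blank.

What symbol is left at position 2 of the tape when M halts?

2

q0 | [1]11221   read 1 → write 2, move R, go to q1
q1 | 2[1]1221   read 1 → write 1, move R, go to q2
q2 | 21[1]221   read 1 → write 2, move S, go to q1
q1 | 21[2]221   read 2 → write 2, move L, go to q0
q0 | 2[1]2221   read 1 → write 2, move R, go to q1
q1 | 22[2]221   read 2 → write 2, move L, go to q0
q0 | 2[2]2221
Cell 2 holds 2 when M halts.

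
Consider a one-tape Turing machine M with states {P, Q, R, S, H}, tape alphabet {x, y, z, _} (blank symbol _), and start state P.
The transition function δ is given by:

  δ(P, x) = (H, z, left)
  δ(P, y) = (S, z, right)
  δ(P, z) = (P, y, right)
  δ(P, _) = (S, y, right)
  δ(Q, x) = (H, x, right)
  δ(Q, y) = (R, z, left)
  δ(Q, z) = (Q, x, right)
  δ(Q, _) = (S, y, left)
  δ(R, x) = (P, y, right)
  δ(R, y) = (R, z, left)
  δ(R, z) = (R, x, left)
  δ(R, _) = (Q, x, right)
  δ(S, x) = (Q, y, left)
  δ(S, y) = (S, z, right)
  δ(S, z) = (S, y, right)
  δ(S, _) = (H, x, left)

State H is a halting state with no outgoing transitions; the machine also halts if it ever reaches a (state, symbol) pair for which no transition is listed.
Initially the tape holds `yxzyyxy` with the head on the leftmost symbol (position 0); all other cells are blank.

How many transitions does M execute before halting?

16

state=P head=0 tape=[y]xzyyxy_   (P,y)→(S,z,right)
state=S head=1 tape=z[x]zyyxy_   (S,x)→(Q,y,left)
state=Q head=0 tape=[z]yzyyxy_   (Q,z)→(Q,x,right)
state=Q head=1 tape=x[y]zyyxy_   (Q,y)→(R,z,left)
state=R head=0 tape=[x]zzyyxy_   (R,x)→(P,y,right)
state=P head=1 tape=y[z]zyyxy_   (P,z)→(P,y,right)
state=P head=2 tape=yy[z]yyxy_   (P,z)→(P,y,right)
state=P head=3 tape=yyy[y]yxy_   (P,y)→(S,z,right)
state=S head=4 tape=yyyz[y]xy_   (S,y)→(S,z,right)
state=S head=5 tape=yyyzz[x]y_   (S,x)→(Q,y,left)
state=Q head=4 tape=yyyz[z]yy_   (Q,z)→(Q,x,right)
state=Q head=5 tape=yyyzx[y]y_   (Q,y)→(R,z,left)
state=R head=4 tape=yyyz[x]zy_   (R,x)→(P,y,right)
state=P head=5 tape=yyyzy[z]y_   (P,z)→(P,y,right)
state=P head=6 tape=yyyzyy[y]_   (P,y)→(S,z,right)
state=S head=7 tape=yyyzyyz[_]   (S,_)→(H,x,left)
state=H head=6 tape=yyyzyy[z]x
M halts after 16 transitions.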